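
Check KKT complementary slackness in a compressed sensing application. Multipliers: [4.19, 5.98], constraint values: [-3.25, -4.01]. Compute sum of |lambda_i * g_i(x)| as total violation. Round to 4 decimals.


KKT complementary slackness check:
lambda_1 * g_1 = 4.19 * -3.25 = -13.6175
lambda_2 * g_2 = 5.98 * -4.01 = -23.9798
Total violation = 13.6175 + 23.9798 = 37.5973


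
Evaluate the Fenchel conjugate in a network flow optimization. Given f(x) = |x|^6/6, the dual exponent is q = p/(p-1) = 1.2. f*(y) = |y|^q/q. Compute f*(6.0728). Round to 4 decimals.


The conjugate exponent q satisfies 1/p + 1/q = 1.
p = 6, so q = 6/(6 - 1) = 1.2
|y|^q = 6.0728^1.2 = 8.711
f*(6.0728) = 8.711 / 1.2 = 7.2591


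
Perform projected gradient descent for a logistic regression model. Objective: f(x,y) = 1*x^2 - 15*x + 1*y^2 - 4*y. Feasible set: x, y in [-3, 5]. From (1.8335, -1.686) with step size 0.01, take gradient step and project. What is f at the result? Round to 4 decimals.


Step 1: Compute gradient at (1.8335, -1.686).
grad_x = 2*1*1.8335 - 15 = -11.333
grad_y = 2*1*-1.686 - 4 = -7.372
Step 2: Gradient step.
x_raw = 1.8335 - 0.01*-11.333 = 1.9468
y_raw = -1.686 - 0.01*-7.372 = -1.6123
Step 3: Project onto [-3, 5].
x_proj = clip(1.9468) = 1.9468
y_proj = clip(-1.6123) = -1.6123
Step 4: Evaluate f.
f(1.9468, -1.6123) = -16.3637


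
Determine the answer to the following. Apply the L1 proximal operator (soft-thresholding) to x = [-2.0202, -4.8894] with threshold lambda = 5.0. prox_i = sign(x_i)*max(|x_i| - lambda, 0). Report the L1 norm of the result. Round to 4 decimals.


Soft-thresholding with lambda = 5.0:
prox(-2.0202) = sign(-2.0202)*max(|-2.0202| - 5.0, 0) = 0.0
prox(-4.8894) = sign(-4.8894)*max(|-4.8894| - 5.0, 0) = 0.0
prox(x) = [0.0, 0.0]
||prox(x)||_1 = 0.0 + 0.0 = 0.0


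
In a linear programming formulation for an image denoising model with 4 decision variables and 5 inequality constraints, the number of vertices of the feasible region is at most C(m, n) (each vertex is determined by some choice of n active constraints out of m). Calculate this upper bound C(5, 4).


Each vertex corresponds to some choice of n active constraints out of m, so the number of vertices is at most C(m, n) = m! / (n!(m-n)!).
m = 5, n = 4
Numerator: 5 * 4 * 3 * 2
Denominator: 4! = 24
C(5, 4) = 5


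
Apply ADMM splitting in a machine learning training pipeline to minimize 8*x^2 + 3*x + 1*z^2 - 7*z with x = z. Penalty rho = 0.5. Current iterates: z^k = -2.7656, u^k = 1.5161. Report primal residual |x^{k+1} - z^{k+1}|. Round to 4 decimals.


ADMM iteration with rho = 0.5, z^k = -2.7656, u^k = 1.5161
Step 1: x-update.
Minimize 8*x^2 + 3*x + (0.5/2)*(x + 2.7656 + 1.5161)^2
FOC: (2*8 + 0.5)*x = -3 + 0.5*(-2.7656 - 1.5161)
x^{k+1} = -0.3116
Step 2: z-update.
Minimize 1*z^2 - 7*z + (0.5/2)*(-0.3116 - z + 1.5161)^2
FOC: (2*1 + 0.5)*z = 7 + 0.5*(-0.3116 + 1.5161)
z^{k+1} = 3.0409
Step 3: u-update.
u^{k+1} = 1.5161 - 0.3116 - 3.0409 = -1.8364
Step 4: Primal residual = |-0.3116 - 3.0409| = 3.3525


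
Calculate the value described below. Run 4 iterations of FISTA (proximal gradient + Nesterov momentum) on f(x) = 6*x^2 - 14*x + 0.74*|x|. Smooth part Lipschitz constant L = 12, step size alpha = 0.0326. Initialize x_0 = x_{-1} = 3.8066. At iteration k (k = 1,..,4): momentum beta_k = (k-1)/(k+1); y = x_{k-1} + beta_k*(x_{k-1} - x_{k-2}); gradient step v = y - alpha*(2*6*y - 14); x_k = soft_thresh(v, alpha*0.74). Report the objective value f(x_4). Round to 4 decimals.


FISTA on f(x) = 6*x^2 - 14*x + 0.74*|x|
L = 12, alpha = 0.0326
Iteration 1: beta = 0.0, y = 3.8066 + 0.0*(3.8066 - 3.8066) = 3.8066
  grad(y) = 31.6792, v = y - alpha*grad = 2.7739
  prox(v) = soft_thresh(2.7739, 0.0241) = 2.7497
Iteration 2: beta = 0.3333, y = 2.7497 + 0.3333*(2.7497 - 3.8066) = 2.3974
  grad(y) = 14.7693, v = y - alpha*grad = 1.916
  prox(v) = soft_thresh(1.916, 0.0241) = 1.8918
Iteration 3: beta = 0.5, y = 1.8918 + 0.5*(1.8918 - 2.7497) = 1.4629
  grad(y) = 3.5547, v = y - alpha*grad = 1.347
  prox(v) = soft_thresh(1.347, 0.0241) = 1.3229
Iteration 4: beta = 0.6, y = 1.3229 + 0.6*(1.3229 - 1.8918) = 0.9815
  grad(y) = -2.2218, v = y - alpha*grad = 1.0539
  prox(v) = soft_thresh(1.0539, 0.0241) = 1.0298
f(x_4) = 6*1.0298^2 - 14*1.0298 + 0.74*|1.0298| = -7.2922


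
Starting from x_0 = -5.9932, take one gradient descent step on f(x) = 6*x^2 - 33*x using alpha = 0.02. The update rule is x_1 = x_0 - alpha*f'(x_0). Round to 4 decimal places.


We compute the gradient at x_0 and apply the update.
f'(x) = 12*x - 33
f'(-5.9932) = 12*-5.9932 - 33 = -104.9184
x_1 = -5.9932 - 0.02*-104.9184 = -3.8948


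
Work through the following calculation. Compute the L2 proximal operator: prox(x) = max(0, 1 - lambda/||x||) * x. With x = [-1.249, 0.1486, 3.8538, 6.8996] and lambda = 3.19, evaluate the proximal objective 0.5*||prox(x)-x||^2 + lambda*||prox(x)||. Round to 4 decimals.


Step 1: Compute ||x||.
||x|| = 8.0024
Step 2: Compute scaling factor.
scale = max(0, 1 - 3.19/8.0024) = 0.6014
Step 3: prox(x) = [-0.7511, 0.0894, 2.3176, 4.1492]
||prox(x)|| = 4.8124
Step 4: Proximal objective.
0.5*||prox-x||^2 = 5.0881
lambda*||prox|| = 15.3516
Total = 20.4396


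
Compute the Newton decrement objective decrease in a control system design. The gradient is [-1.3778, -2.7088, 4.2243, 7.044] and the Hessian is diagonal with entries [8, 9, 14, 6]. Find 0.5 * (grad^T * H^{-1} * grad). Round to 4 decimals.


Step 1: H is diagonal, so H^(-1) * g = [-0.1722, -0.301, 0.3017, 1.174].
Step 2: g^T H^(-1) g = sum_i g_i^2 / H_ii
  = (-1.3778)^2/8 + (-2.7088)^2/9 + (4.2243)^2/14 + (7.044)^2/6
  = 0.2373 + 0.8153 + 1.2746 + 8.2697 = 10.5969
Step 3: Objective decrease = 0.5 * g^T H^(-1) g = 5.2984


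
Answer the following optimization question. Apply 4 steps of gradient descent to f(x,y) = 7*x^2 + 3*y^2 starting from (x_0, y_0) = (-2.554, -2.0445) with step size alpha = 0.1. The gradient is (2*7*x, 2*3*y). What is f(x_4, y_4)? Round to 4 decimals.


Gradient descent on f(x,y) = 7*x^2 + 3*y^2.
Starting point: (-2.554, -2.0445), alpha = 0.1
Step 1: grad_x = 2*7*-2.554 = -35.756, grad_y = 2*3*-2.0445 = -12.267
  x_1 = -2.554 - 0.1*-35.756 = 1.0216
  y_1 = -2.0445 - 0.1*-12.267 = -0.8178
Step 2: grad_x = 2*7*1.0216 = 14.3024, grad_y = 2*3*-0.8178 = -4.9068
  x_2 = 1.0216 - 0.1*14.3024 = -0.4086
  y_2 = -0.8178 - 0.1*-4.9068 = -0.3271
Step 3: grad_x = 2*7*-0.4086 = -5.721, grad_y = 2*3*-0.3271 = -1.9627
  x_3 = -0.4086 - 0.1*-5.721 = 0.1635
  y_3 = -0.3271 - 0.1*-1.9627 = -0.1308
Step 4: grad_x = 2*7*0.1635 = 2.2884, grad_y = 2*3*-0.1308 = -0.7851
  x_4 = 0.1635 - 0.1*2.2884 = -0.0654
  y_4 = -0.1308 - 0.1*-0.7851 = -0.0523
f(-0.0654, -0.0523) = 7*(-0.0654)^2 + 3*(-0.0523)^2 = 0.0381


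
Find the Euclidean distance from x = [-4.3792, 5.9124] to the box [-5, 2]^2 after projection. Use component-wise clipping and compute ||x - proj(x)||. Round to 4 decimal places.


Project each component onto [-5, 2].
clip(-4.3792) = -4.3792, clip(5.9124) = 2.0
Projection = [-4.3792, 2.0]
Squared diffs: [0.0, 15.3069]
Distance = sqrt(15.3069) = 3.9124


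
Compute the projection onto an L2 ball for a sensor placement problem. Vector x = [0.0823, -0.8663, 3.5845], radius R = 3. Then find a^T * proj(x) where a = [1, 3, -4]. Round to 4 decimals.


Step 1: Compute ||x|| (intermediates to 6 decimals).
||x|| = sqrt(0.0823^2 + (-0.8663)^2 + 3.5845^2) = 3.688616
Step 2: Project.
Since ||x|| > R, scale = R/||x|| = 3/3.688616 = 0.813313, proj(x) = scale * x
proj(x) = [0.066936, -0.704573, 2.91532]
Step 3: Dot product.
a^T * proj(x) = 1*0.066936 + 3*(-0.704573) - 4*2.91532 = -13.7081


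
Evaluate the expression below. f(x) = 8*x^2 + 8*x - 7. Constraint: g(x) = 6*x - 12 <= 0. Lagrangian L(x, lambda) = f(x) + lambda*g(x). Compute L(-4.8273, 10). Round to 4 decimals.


Step 1: Evaluate f(x).
f(-4.8273) = 8*(-4.8273)^2 + 8*(-4.8273) - 7 = 140.8042
Step 2: Evaluate g(x).
g(-4.8273) = 6*-4.8273 - 12 = -40.9638
Step 3: Compute Lagrangian.
L = 140.8042 + 10*-40.9638 = -268.8338


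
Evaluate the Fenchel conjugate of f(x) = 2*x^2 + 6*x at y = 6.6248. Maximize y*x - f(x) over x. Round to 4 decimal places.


f*(y) = sup_x {y*x - a*x^2 - b*x} = sup_x {(y-b)*x - a*x^2}
FOC: (y - b) - 2a*x = 0 => x* = (y - b)/(2a)
x* = (6.6248 - 6)/(2*2) = 0.1562
f*(6.6248) = (y-b)^2/(4a) = (6.6248 - 6)^2/(4*2)
= 0.3904/8 = 0.0488


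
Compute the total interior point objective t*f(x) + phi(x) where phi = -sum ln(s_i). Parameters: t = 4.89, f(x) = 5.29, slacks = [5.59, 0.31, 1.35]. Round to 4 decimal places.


Step 1: Compute log-barrier.
ln values: [1.721, -1.1712, 0.3001]
phi = -(1.721 - 1.1712 + 0.3001) = -0.8499
Step 2: Compute augmented objective.
t*f(x) = 4.89*5.29 = 25.8681
Total = 25.8681 - 0.8499 = 25.0182


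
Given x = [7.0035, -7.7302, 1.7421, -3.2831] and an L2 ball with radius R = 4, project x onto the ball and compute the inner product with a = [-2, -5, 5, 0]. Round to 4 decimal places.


Step 1: Compute ||x|| (intermediates to 6 decimals).
||x|| = sqrt(7.0035^2 + (-7.7302)^2 + 1.7421^2 + (-3.2831)^2) = 11.073331
Step 2: Project.
Since ||x|| > R, scale = R/||x|| = 4/11.073331 = 0.361228, proj(x) = scale * x
proj(x) = [2.52986, -2.792365, 0.629295, -1.185948]
Step 3: Dot product.
a^T * proj(x) = -2*2.52986 - 5*(-2.792365) + 5*0.629295 + 0*(-1.185948) = 12.0486


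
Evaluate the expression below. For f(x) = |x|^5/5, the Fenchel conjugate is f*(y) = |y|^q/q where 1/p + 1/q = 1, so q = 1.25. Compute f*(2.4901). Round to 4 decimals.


The conjugate exponent q satisfies 1/p + 1/q = 1.
p = 5, so q = 5/(5 - 1) = 1.25
|y|^q = 2.4901^1.25 = 3.128
f*(2.4901) = 3.128 / 1.25 = 2.5024


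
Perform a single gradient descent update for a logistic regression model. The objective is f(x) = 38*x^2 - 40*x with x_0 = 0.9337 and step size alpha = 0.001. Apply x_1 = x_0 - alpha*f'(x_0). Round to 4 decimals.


We compute the gradient at x_0 and apply the update.
f'(x) = 76*x - 40
f'(0.9337) = 76*0.9337 - 40 = 30.9612
x_1 = 0.9337 - 0.001*30.9612 = 0.9027


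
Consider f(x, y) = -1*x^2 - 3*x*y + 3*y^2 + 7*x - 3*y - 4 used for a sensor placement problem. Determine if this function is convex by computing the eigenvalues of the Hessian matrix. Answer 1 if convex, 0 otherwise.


The Hessian of f(x,y) = -1*x^2 - 3*x*y + 3*y^2 + 7*x - 3*y - 4 is:
H = [[-2, -3], [-3, 6]]
Trace = -2 + 6 = 4
Determinant = -2*6 - (-3)^2 = -21
Discriminant = (4)^2 - 4*-21 = 100.0
Eigenvalues: lambda_1 = -3.0, lambda_2 = 7.0
The function is not convex.

0


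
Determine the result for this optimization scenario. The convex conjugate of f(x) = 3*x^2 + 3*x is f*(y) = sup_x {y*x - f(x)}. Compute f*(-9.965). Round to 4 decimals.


f*(y) = sup_x {y*x - a*x^2 - b*x} = sup_x {(y-b)*x - a*x^2}
FOC: (y - b) - 2a*x = 0 => x* = (y - b)/(2a)
x* = (-9.965 - 3)/(2*3) = -2.1608
f*(-9.965) = (y-b)^2/(4a) = (-9.965 - 3)^2/(4*3)
= 168.0912/12 = 14.0076


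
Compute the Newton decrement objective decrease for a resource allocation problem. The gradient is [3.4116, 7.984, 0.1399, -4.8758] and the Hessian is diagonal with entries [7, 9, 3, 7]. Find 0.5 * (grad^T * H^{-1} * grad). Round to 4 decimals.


Step 1: H is diagonal, so H^(-1) * g = [0.4874, 0.8871, 0.0466, -0.6965].
Step 2: g^T H^(-1) g = sum_i g_i^2 / H_ii
  = (3.4116)^2/7 + (7.984)^2/9 + (0.1399)^2/3 + (-4.8758)^2/7
  = 1.6627 + 7.0827 + 0.0065 + 3.3962 = 12.1481
Step 3: Objective decrease = 0.5 * g^T H^(-1) g = 6.0741


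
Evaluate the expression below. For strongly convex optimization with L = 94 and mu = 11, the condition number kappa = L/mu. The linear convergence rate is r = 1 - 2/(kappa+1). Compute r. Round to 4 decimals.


Step 1: Compute the condition number.
kappa = L/mu = 94/11 = 8.5455
Step 2: Compute the convergence rate.
r = 1 - 2/(kappa + 1) = 1 - 2*mu/(L + mu) = (L - mu)/(L + mu) = 83/105 = 0.7905


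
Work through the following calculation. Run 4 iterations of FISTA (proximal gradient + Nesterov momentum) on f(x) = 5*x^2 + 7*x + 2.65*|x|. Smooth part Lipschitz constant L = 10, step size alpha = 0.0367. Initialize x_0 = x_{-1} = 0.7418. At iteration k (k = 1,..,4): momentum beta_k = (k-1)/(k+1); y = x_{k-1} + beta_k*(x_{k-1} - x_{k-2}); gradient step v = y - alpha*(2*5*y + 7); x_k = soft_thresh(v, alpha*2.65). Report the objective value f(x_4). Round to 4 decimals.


FISTA on f(x) = 5*x^2 + 7*x + 2.65*|x|
L = 10, alpha = 0.0367
Iteration 1: beta = 0.0, y = 0.7418 + 0.0*(0.7418 - 0.7418) = 0.7418
  grad(y) = 14.418, v = y - alpha*grad = 0.2127
  prox(v) = soft_thresh(0.2127, 0.0973) = 0.1154
Iteration 2: beta = 0.3333, y = 0.1154 + 0.3333*(0.1154 - 0.7418) = -0.0934
  grad(y) = 6.0661, v = y - alpha*grad = -0.316
  prox(v) = soft_thresh(-0.316, 0.0973) = -0.2188
Iteration 3: beta = 0.5, y = -0.2188 + 0.5*(-0.2188 - 0.1154) = -0.3858
  grad(y) = 3.1415, v = y - alpha*grad = -0.5011
  prox(v) = soft_thresh(-0.5011, 0.0973) = -0.4039
Iteration 4: beta = 0.6, y = -0.4039 + 0.6*(-0.4039 + 0.2188) = -0.515
  grad(y) = 1.8504, v = y - alpha*grad = -0.5829
  prox(v) = soft_thresh(-0.5829, 0.0973) = -0.4856
f(x_4) = 5*(-0.4856)^2 + 7*(-0.4856) + 2.65*|-0.4856| = -0.9333


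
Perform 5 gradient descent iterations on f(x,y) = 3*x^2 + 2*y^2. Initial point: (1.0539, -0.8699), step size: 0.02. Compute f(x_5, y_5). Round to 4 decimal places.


Gradient descent on f(x,y) = 3*x^2 + 2*y^2.
Starting point: (1.0539, -0.8699), alpha = 0.02
Step 1: grad_x = 2*3*1.0539 = 6.3234, grad_y = 2*2*-0.8699 = -3.4796
  x_1 = 1.0539 - 0.02*6.3234 = 0.9274
  y_1 = -0.8699 - 0.02*-3.4796 = -0.8003
Step 2: grad_x = 2*3*0.9274 = 5.5646, grad_y = 2*2*-0.8003 = -3.2012
  x_2 = 0.9274 - 0.02*5.5646 = 0.8161
  y_2 = -0.8003 - 0.02*-3.2012 = -0.7363
Step 3: grad_x = 2*3*0.8161 = 4.8968, grad_y = 2*2*-0.7363 = -2.9451
  x_3 = 0.8161 - 0.02*4.8968 = 0.7182
  y_3 = -0.7363 - 0.02*-2.9451 = -0.6774
Step 4: grad_x = 2*3*0.7182 = 4.3092, grad_y = 2*2*-0.6774 = -2.7095
  x_4 = 0.7182 - 0.02*4.3092 = 0.632
  y_4 = -0.6774 - 0.02*-2.7095 = -0.6232
Step 5: grad_x = 2*3*0.632 = 3.7921, grad_y = 2*2*-0.6232 = -2.4928
  x_5 = 0.632 - 0.02*3.7921 = 0.5562
  y_5 = -0.6232 - 0.02*-2.4928 = -0.5733
f(0.5562, -0.5733) = 3*0.5562^2 + 2*(-0.5733)^2 = 1.5854


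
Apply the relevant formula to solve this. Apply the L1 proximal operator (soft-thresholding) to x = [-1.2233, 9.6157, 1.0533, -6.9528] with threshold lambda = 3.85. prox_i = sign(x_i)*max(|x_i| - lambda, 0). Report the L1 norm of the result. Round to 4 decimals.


Soft-thresholding with lambda = 3.85:
prox(-1.2233) = sign(-1.2233)*max(|-1.2233| - 3.85, 0) = 0.0
prox(9.6157) = sign(9.6157)*max(|9.6157| - 3.85, 0) = 5.7657
prox(1.0533) = sign(1.0533)*max(|1.0533| - 3.85, 0) = 0.0
prox(-6.9528) = sign(-6.9528)*max(|-6.9528| - 3.85, 0) = -3.1028
prox(x) = [0.0, 5.7657, 0.0, -3.1028]
||prox(x)||_1 = 0.0 + 5.7657 + 0.0 + 3.1028 = 8.8685


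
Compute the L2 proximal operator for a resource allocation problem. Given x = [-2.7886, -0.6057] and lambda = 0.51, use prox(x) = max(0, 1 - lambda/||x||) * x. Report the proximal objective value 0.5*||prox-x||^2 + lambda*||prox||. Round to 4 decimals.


Step 1: Compute ||x||.
||x|| = 2.8536
Step 2: Compute scaling factor.
scale = max(0, 1 - 0.51/2.8536) = 0.8213
Step 3: prox(x) = [-2.2902, -0.4974]
||prox(x)|| = 2.3436
Step 4: Proximal objective.
0.5*||prox-x||^2 = 0.1301
lambda*||prox|| = 1.1952
Total = 1.3253


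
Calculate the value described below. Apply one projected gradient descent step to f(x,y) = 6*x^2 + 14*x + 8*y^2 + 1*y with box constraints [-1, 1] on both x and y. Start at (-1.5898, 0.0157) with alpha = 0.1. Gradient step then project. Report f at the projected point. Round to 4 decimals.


Step 1: Compute gradient at (-1.5898, 0.0157).
grad_x = 2*6*-1.5898 + 14 = -5.0776
grad_y = 2*8*0.0157 + 1 = 1.2512
Step 2: Gradient step.
x_raw = -1.5898 - 0.1*-5.0776 = -1.082
y_raw = 0.0157 - 0.1*1.2512 = -0.1094
Step 3: Project onto [-1, 1].
x_proj = clip(-1.082) = -1.0
y_proj = clip(-0.1094) = -0.1094
Step 4: Evaluate f.
f(-1.0, -0.1094) = -8.0136


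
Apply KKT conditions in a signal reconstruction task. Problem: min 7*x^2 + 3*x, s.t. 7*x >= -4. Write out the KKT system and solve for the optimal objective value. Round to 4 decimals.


Step 1: Try lambda = 0 (constraint inactive).
Stationarity: 2*7*x + 3 = 0
x* = -3/(2*7) = -3/14 = -0.2143 (rounded; the exact value -3/14 is used below)
Check constraint: 7*-0.2143 = -1.5001 >= -4 -- satisfied.
Step 2: Compute optimal value.
f(x*) = 7*(-3/14)^2 + 3*(-3/14) = -0.3214


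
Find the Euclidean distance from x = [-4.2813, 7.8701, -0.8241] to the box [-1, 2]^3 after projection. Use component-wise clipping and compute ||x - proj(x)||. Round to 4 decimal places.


Project each component onto [-1, 2].
clip(-4.2813) = -1.0, clip(7.8701) = 2.0, clip(-0.8241) = -0.8241
Projection = [-1.0, 2.0, -0.8241]
Squared diffs: [10.7669, 34.4581, 0.0]
Distance = sqrt(45.225) = 6.725


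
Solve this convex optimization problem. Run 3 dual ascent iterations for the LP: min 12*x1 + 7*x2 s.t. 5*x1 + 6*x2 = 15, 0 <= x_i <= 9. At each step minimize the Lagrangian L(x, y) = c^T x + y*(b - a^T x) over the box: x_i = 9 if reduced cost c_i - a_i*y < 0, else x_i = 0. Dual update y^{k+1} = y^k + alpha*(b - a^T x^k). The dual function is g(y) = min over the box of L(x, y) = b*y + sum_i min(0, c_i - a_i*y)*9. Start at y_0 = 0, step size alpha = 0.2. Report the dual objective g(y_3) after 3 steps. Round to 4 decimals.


Dual ascent for LP: min 12*x1 + 7*x2, 5*x1 + 6*x2 = 15, 0 <= x_i <= 9
Step 1: y^k = 0.0, reduced costs: (12.0, 7.0)
  x^k = (0.0, 0.0), subgradient = b - a^T x = 15.0
  y^{k+1} = 0.0 + 0.2*15.0 = 3.0
Step 2: y^k = 3.0, reduced costs: (-3.0, -11.0)
  x^k = (9.0, 9.0), subgradient = b - a^T x = -84.0
  y^{k+1} = 3.0 + 0.2*-84.0 = -13.8
Step 3: y^k = -13.8, reduced costs: (81.0, 89.8)
  x^k = (0.0, 0.0), subgradient = b - a^T x = 15.0
  y^{k+1} = -13.8 + 0.2*15.0 = -10.8
Dual objective at y_3 = -10.8: reduced costs (66.0, 71.8), box minimizer x = (0.0, 0.0)
g(y_3) = b*y + (c1 - a1*y)*x1 + (c2 - a2*y)*x2 = 15*(-10.8) + 66.0*0.0 + 71.8*0.0 = -162.0 + 0.0 + 0.0 = -162.0


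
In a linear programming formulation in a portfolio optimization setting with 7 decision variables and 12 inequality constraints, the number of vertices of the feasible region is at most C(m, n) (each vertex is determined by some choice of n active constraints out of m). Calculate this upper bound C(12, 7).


Each vertex corresponds to some choice of n active constraints out of m, so the number of vertices is at most C(m, n) = m! / (n!(m-n)!).
m = 12, n = 7
Numerator: 12 * 11 * 10 * 9 * 8 * 7 * 6
Denominator: 7! = 5040
C(12, 7) = 792


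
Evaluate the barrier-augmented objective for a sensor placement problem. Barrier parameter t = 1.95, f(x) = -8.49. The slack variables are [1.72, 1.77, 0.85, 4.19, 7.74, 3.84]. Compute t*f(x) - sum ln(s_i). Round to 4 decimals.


Step 1: Compute log-barrier.
ln values: [0.5423, 0.571, -0.1625, 1.4327, 2.0464, 1.3455]
phi = -(0.5423 + 0.571 - 0.1625 + 1.4327 + 2.0464 + 1.3455) = -5.7754
Step 2: Compute augmented objective.
t*f(x) = 1.95*-8.49 = -16.5555
Total = -16.5555 - 5.7754 = -22.3309


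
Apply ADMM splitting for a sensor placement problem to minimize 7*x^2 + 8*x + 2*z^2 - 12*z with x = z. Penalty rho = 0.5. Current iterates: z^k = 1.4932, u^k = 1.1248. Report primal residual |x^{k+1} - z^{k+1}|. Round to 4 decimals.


ADMM iteration with rho = 0.5, z^k = 1.4932, u^k = 1.1248
Step 1: x-update.
Minimize 7*x^2 + 8*x + (0.5/2)*(x - 1.4932 + 1.1248)^2
FOC: (2*7 + 0.5)*x = -8 + 0.5*(1.4932 - 1.1248)
x^{k+1} = -0.539
Step 2: z-update.
Minimize 2*z^2 - 12*z + (0.5/2)*(-0.539 - z + 1.1248)^2
FOC: (2*2 + 0.5)*z = 12 + 0.5*(-0.539 + 1.1248)
z^{k+1} = 2.7318
Step 3: u-update.
u^{k+1} = 1.1248 - 0.539 - 2.7318 = -2.146
Step 4: Primal residual = |-0.539 - 2.7318| = 3.2708


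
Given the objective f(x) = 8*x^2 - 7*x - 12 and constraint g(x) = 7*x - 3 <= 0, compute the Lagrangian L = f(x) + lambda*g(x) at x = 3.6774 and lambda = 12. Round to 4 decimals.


Step 1: Evaluate f(x).
f(3.6774) = 8*3.6774^2 - 7*3.6774 - 12 = 70.4444
Step 2: Evaluate g(x).
g(3.6774) = 7*3.6774 - 3 = 22.7418
Step 3: Compute Lagrangian.
L = 70.4444 + 12*22.7418 = 343.346


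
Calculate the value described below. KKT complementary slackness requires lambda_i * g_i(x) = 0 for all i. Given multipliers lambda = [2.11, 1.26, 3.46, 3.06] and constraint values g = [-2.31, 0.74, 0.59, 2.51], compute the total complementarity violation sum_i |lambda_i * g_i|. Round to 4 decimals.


KKT complementary slackness check:
lambda_1 * g_1 = 2.11 * -2.31 = -4.8741
lambda_2 * g_2 = 1.26 * 0.74 = 0.9324
lambda_3 * g_3 = 3.46 * 0.59 = 2.0414
lambda_4 * g_4 = 3.06 * 2.51 = 7.6806
Total violation = 4.8741 + 0.9324 + 2.0414 + 7.6806 = 15.5285


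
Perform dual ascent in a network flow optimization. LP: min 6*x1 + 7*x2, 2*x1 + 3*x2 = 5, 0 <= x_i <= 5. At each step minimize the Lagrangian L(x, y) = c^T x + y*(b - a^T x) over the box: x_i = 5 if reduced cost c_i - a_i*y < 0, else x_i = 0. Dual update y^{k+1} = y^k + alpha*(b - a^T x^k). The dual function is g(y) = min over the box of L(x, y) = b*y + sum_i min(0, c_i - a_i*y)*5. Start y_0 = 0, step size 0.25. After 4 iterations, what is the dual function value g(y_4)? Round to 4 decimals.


Dual ascent for LP: min 6*x1 + 7*x2, 2*x1 + 3*x2 = 5, 0 <= x_i <= 5
Step 1: y^k = 0.0, reduced costs: (6.0, 7.0)
  x^k = (0.0, 0.0), subgradient = b - a^T x = 5.0
  y^{k+1} = 0.0 + 0.25*5.0 = 1.25
Step 2: y^k = 1.25, reduced costs: (3.5, 3.25)
  x^k = (0.0, 0.0), subgradient = b - a^T x = 5.0
  y^{k+1} = 1.25 + 0.25*5.0 = 2.5
Step 3: y^k = 2.5, reduced costs: (1.0, -0.5)
  x^k = (0.0, 5.0), subgradient = b - a^T x = -10.0
  y^{k+1} = 2.5 + 0.25*-10.0 = 0.0
Step 4: y^k = 0.0, reduced costs: (6.0, 7.0)
  x^k = (0.0, 0.0), subgradient = b - a^T x = 5.0
  y^{k+1} = 0.0 + 0.25*5.0 = 1.25
Dual objective at y_4 = 1.25: reduced costs (3.5, 3.25), box minimizer x = (0.0, 0.0)
g(y_4) = b*y + (c1 - a1*y)*x1 + (c2 - a2*y)*x2 = 5*1.25 + 3.5*0.0 + 3.25*0.0 = 6.25 + 0.0 + 0.0 = 6.25


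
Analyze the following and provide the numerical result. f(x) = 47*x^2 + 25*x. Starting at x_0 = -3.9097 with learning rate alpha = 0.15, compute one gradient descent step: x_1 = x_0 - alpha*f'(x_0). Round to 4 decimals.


We compute the gradient at x_0 and apply the update.
f'(x) = 94*x + 25
f'(-3.9097) = 94*-3.9097 + 25 = -342.5118
x_1 = -3.9097 - 0.15*-342.5118 = 47.4671


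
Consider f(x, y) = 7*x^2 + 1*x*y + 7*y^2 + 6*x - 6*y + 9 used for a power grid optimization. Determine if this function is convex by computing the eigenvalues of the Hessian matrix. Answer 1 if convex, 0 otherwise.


The Hessian of f(x,y) = 7*x^2 + 1*x*y + 7*y^2 + 6*x - 6*y + 9 is:
H = [[14, 1], [1, 14]]
Trace = 14 + 14 = 28
Determinant = 14*14 - (1)^2 = 195
Discriminant = (28)^2 - 4*195 = 4.0
Eigenvalues: lambda_1 = 13.0, lambda_2 = 15.0
The function is convex.

1


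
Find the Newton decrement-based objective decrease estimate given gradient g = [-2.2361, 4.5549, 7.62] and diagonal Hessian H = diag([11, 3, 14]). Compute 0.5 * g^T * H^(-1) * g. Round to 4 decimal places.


Step 1: H is diagonal, so H^(-1) * g = [-0.2033, 1.5183, 0.5443].
Step 2: g^T H^(-1) g = sum_i g_i^2 / H_ii
  = (-2.2361)^2/11 + (4.5549)^2/3 + (7.62)^2/14
  = 0.4546 + 6.9157 + 4.1475 = 11.5177
Step 3: Objective decrease = 0.5 * g^T H^(-1) g = 5.7589


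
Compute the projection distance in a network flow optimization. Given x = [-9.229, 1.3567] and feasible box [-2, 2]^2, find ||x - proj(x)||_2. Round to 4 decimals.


Project each component onto [-2, 2].
clip(-9.229) = -2.0, clip(1.3567) = 1.3567
Projection = [-2.0, 1.3567]
Squared diffs: [52.2584, 0.0]
Distance = sqrt(52.2584) = 7.229


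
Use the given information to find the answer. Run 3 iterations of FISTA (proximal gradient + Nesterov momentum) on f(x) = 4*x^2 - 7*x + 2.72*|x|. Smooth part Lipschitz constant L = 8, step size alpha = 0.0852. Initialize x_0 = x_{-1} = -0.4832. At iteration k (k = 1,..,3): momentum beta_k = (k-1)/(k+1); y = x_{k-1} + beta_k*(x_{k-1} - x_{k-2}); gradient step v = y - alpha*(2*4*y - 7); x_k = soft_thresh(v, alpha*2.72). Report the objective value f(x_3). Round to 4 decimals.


FISTA on f(x) = 4*x^2 - 7*x + 2.72*|x|
L = 8, alpha = 0.0852
Iteration 1: beta = 0.0, y = -0.4832 + 0.0*(-0.4832 + 0.4832) = -0.4832
  grad(y) = -10.8656, v = y - alpha*grad = 0.4425
  prox(v) = soft_thresh(0.4425, 0.2317) = 0.2108
Iteration 2: beta = 0.3333, y = 0.2108 + 0.3333*(0.2108 + 0.4832) = 0.4421
  grad(y) = -3.4629, v = y - alpha*grad = 0.7372
  prox(v) = soft_thresh(0.7372, 0.2317) = 0.5054
Iteration 3: beta = 0.5, y = 0.5054 + 0.5*(0.5054 - 0.2108) = 0.6527
  grad(y) = -1.778, v = y - alpha*grad = 0.8042
  prox(v) = soft_thresh(0.8042, 0.2317) = 0.5725
f(x_3) = 4*0.5725^2 - 7*0.5725 + 2.72*|0.5725| = -1.1393


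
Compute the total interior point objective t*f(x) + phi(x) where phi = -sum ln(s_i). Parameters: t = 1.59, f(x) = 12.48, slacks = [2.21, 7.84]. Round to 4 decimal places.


Step 1: Compute log-barrier.
ln values: [0.793, 2.0592]
phi = -(0.793 + 2.0592) = -2.8522
Step 2: Compute augmented objective.
t*f(x) = 1.59*12.48 = 19.8432
Total = 19.8432 - 2.8522 = 16.991


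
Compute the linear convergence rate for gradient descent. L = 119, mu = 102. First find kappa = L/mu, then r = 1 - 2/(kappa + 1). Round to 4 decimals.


Step 1: Compute the condition number.
kappa = L/mu = 119/102 = 1.1667
Step 2: Compute the convergence rate.
r = 1 - 2/(kappa + 1) = 1 - 2*mu/(L + mu) = (L - mu)/(L + mu) = 17/221 = 0.0769


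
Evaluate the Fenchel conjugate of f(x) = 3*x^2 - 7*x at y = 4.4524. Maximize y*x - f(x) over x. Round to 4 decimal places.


f*(y) = sup_x {y*x - a*x^2 - b*x} = sup_x {(y-b)*x - a*x^2}
FOC: (y - b) - 2a*x = 0 => x* = (y - b)/(2a)
x* = (4.4524 + 7)/(2*3) = 1.9087
f*(4.4524) = (y-b)^2/(4a) = (4.4524 + 7)^2/(4*3)
= 131.1575/12 = 10.9298


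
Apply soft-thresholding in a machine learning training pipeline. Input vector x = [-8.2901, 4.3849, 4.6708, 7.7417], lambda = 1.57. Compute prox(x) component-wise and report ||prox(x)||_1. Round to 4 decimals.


Soft-thresholding with lambda = 1.57:
prox(-8.2901) = sign(-8.2901)*max(|-8.2901| - 1.57, 0) = -6.7201
prox(4.3849) = sign(4.3849)*max(|4.3849| - 1.57, 0) = 2.8149
prox(4.6708) = sign(4.6708)*max(|4.6708| - 1.57, 0) = 3.1008
prox(7.7417) = sign(7.7417)*max(|7.7417| - 1.57, 0) = 6.1717
prox(x) = [-6.7201, 2.8149, 3.1008, 6.1717]
||prox(x)||_1 = 6.7201 + 2.8149 + 3.1008 + 6.1717 = 18.8075


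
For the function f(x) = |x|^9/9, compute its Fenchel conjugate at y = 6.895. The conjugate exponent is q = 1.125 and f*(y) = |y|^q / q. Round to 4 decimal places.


The conjugate exponent q satisfies 1/p + 1/q = 1.
p = 9, so q = 9/(9 - 1) = 1.125
|y|^q = 6.895^1.125 = 8.7771
f*(6.895) = 8.7771 / 1.125 = 7.8019


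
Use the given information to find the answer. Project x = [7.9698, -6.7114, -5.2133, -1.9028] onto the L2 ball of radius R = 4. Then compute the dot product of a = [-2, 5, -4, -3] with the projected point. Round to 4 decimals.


Step 1: Compute ||x|| (intermediates to 6 decimals).
||x|| = sqrt(7.9698^2 + (-6.7114)^2 + (-5.2133)^2 + (-1.9028)^2) = 11.805073
Step 2: Project.
Since ||x|| > R, scale = R/||x|| = 4/11.805073 = 0.338837, proj(x) = scale * x
proj(x) = [2.700463, -2.274071, -1.766459, -0.644739]
Step 3: Dot product.
a^T * proj(x) = -2*2.700463 + 5*(-2.274071) - 4*(-1.766459) - 3*(-0.644739) = -7.7712


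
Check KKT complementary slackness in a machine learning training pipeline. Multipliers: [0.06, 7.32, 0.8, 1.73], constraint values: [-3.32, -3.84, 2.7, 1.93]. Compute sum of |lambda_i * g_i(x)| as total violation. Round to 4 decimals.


KKT complementary slackness check:
lambda_1 * g_1 = 0.06 * -3.32 = -0.1992
lambda_2 * g_2 = 7.32 * -3.84 = -28.1088
lambda_3 * g_3 = 0.8 * 2.7 = 2.16
lambda_4 * g_4 = 1.73 * 1.93 = 3.3389
Total violation = 0.1992 + 28.1088 + 2.16 + 3.3389 = 33.8069


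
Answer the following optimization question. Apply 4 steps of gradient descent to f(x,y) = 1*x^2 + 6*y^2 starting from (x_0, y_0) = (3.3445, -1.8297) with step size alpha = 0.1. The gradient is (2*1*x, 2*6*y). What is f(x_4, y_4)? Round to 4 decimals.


Gradient descent on f(x,y) = 1*x^2 + 6*y^2.
Starting point: (3.3445, -1.8297), alpha = 0.1
Step 1: grad_x = 2*1*3.3445 = 6.689, grad_y = 2*6*-1.8297 = -21.9564
  x_1 = 3.3445 - 0.1*6.689 = 2.6756
  y_1 = -1.8297 - 0.1*-21.9564 = 0.3659
Step 2: grad_x = 2*1*2.6756 = 5.3512, grad_y = 2*6*0.3659 = 4.3913
  x_2 = 2.6756 - 0.1*5.3512 = 2.1405
  y_2 = 0.3659 - 0.1*4.3913 = -0.0732
Step 3: grad_x = 2*1*2.1405 = 4.281, grad_y = 2*6*-0.0732 = -0.8783
  x_3 = 2.1405 - 0.1*4.281 = 1.7124
  y_3 = -0.0732 - 0.1*-0.8783 = 0.0146
Step 4: grad_x = 2*1*1.7124 = 3.4248, grad_y = 2*6*0.0146 = 0.1757
  x_4 = 1.7124 - 0.1*3.4248 = 1.3699
  y_4 = 0.0146 - 0.1*0.1757 = -0.0029
f(1.3699, -0.0029) = 1*1.3699^2 + 6*(-0.0029)^2 = 1.8767


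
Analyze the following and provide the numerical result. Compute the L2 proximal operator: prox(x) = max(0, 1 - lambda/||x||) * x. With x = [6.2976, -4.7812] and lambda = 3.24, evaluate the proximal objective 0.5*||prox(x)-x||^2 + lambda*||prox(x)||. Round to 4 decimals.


Step 1: Compute ||x||.
||x|| = 7.9069
Step 2: Compute scaling factor.
scale = max(0, 1 - 3.24/7.9069) = 0.5902
Step 3: prox(x) = [3.7171, -2.822]
||prox(x)|| = 4.6669
Step 4: Proximal objective.
0.5*||prox-x||^2 = 5.2488
lambda*||prox|| = 15.1208
Total = 20.3697


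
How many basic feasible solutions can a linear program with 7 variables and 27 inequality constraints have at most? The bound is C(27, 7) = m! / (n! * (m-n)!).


Each vertex corresponds to some choice of n active constraints out of m, so the number of vertices is at most C(m, n) = m! / (n!(m-n)!).
m = 27, n = 7
Numerator: 27 * 26 * 25 * 24 * 23 * 22 * 21
Denominator: 7! = 5040
C(27, 7) = 888030


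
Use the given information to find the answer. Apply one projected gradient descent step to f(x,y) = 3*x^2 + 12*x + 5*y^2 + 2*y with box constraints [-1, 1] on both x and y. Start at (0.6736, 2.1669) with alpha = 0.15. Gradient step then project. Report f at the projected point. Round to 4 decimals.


Step 1: Compute gradient at (0.6736, 2.1669).
grad_x = 2*3*0.6736 + 12 = 16.0416
grad_y = 2*5*2.1669 + 2 = 23.669
Step 2: Gradient step.
x_raw = 0.6736 - 0.15*16.0416 = -1.7326
y_raw = 2.1669 - 0.15*23.669 = -1.3835
Step 3: Project onto [-1, 1].
x_proj = clip(-1.7326) = -1.0
y_proj = clip(-1.3835) = -1.0
Step 4: Evaluate f.
f(-1.0, -1.0) = -6.0


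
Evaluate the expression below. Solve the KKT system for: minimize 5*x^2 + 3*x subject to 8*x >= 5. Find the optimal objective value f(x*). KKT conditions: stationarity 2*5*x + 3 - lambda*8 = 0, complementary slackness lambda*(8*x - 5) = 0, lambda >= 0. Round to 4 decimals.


Step 1: Try lambda = 0 (constraint inactive).
x_unc = -3/(2*5) = -0.3
Check: 8*-0.3 = -2.4 < 5 -- violated!
Step 2: Constraint must be active: 8*x = 5
x* = 5/8 = 0.625
lambda = (2*5*0.625 + 3)/8 = 1.1563
Step 3: Compute optimal value.
f(x*) = 5*0.625^2 + 3*0.625 = 3.8281


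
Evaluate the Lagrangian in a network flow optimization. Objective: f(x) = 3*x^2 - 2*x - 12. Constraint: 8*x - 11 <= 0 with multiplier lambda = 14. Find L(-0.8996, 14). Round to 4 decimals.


Step 1: Evaluate f(x).
f(-0.8996) = 3*(-0.8996)^2 - 2*(-0.8996) - 12 = -7.773
Step 2: Evaluate g(x).
g(-0.8996) = 8*-0.8996 - 11 = -18.1968
Step 3: Compute Lagrangian.
L = -7.773 + 14*-18.1968 = -262.5282


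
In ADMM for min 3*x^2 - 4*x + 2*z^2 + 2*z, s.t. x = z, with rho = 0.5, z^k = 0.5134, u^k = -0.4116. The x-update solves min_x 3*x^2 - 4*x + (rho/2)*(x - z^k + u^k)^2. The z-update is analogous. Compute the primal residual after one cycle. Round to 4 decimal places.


ADMM iteration with rho = 0.5, z^k = 0.5134, u^k = -0.4116
Step 1: x-update.
Minimize 3*x^2 - 4*x + (0.5/2)*(x - 0.5134 - 0.4116)^2
FOC: (2*3 + 0.5)*x = 4 + 0.5*(0.5134 + 0.4116)
x^{k+1} = 0.6865
Step 2: z-update.
Minimize 2*z^2 + 2*z + (0.5/2)*(0.6865 - z - 0.4116)^2
FOC: (2*2 + 0.5)*z = -2 + 0.5*(0.6865 - 0.4116)
z^{k+1} = -0.4139
Step 3: u-update.
u^{k+1} = -0.4116 + 0.6865 + 0.4139 = 0.6888
Step 4: Primal residual = |0.6865 + 0.4139| = 1.1004


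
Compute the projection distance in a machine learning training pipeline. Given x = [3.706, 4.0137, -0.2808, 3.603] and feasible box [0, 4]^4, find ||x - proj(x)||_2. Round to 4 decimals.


Project each component onto [0, 4].
clip(3.706) = 3.706, clip(4.0137) = 4.0, clip(-0.2808) = 0.0, clip(3.603) = 3.603
Projection = [3.706, 4.0, 0.0, 3.603]
Squared diffs: [0.0, 0.0002, 0.0788, 0.0]
Distance = sqrt(0.079) = 0.2811


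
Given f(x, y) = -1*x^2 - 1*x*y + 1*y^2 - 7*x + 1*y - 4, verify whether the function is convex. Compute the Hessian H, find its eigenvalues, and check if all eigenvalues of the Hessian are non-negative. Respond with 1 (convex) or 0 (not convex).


The Hessian of f(x,y) = -1*x^2 - 1*x*y + 1*y^2 - 7*x + 1*y - 4 is:
H = [[-2, -1], [-1, 2]]
Trace = -2 + 2 = 0
Determinant = -2*2 - (-1)^2 = -5
Discriminant = (0)^2 - 4*-5 = 20.0
Eigenvalues: lambda_1 = -2.2361, lambda_2 = 2.2361
The function is not convex.

0


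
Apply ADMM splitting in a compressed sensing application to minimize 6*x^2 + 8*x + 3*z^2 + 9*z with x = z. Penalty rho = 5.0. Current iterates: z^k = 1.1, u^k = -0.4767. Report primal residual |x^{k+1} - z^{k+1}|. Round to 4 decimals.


ADMM iteration with rho = 5.0, z^k = 1.1, u^k = -0.4767
Step 1: x-update.
Minimize 6*x^2 + 8*x + (5.0/2)*(x - 1.1 - 0.4767)^2
FOC: (2*6 + 5.0)*x = -8 + 5.0*(1.1 + 0.4767)
x^{k+1} = -0.0069
Step 2: z-update.
Minimize 3*z^2 + 9*z + (5.0/2)*(-0.0069 - z - 0.4767)^2
FOC: (2*3 + 5.0)*z = -9 + 5.0*(-0.0069 - 0.4767)
z^{k+1} = -1.038
Step 3: u-update.
u^{k+1} = -0.4767 - 0.0069 + 1.038 = 0.5544
Step 4: Primal residual = |-0.0069 + 1.038| = 1.0311


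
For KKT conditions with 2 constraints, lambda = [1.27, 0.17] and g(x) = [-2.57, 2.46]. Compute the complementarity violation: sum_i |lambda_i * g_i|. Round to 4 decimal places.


KKT complementary slackness check:
lambda_1 * g_1 = 1.27 * -2.57 = -3.2639
lambda_2 * g_2 = 0.17 * 2.46 = 0.4182
Total violation = 3.2639 + 0.4182 = 3.6821


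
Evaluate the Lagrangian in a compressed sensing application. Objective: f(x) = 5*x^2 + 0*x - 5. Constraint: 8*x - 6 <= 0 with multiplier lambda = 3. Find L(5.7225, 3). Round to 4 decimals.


Step 1: Evaluate f(x).
f(5.7225) = 5*5.7225^2 + 0*5.7225 - 5 = 158.735
Step 2: Evaluate g(x).
g(5.7225) = 8*5.7225 - 6 = 39.78
Step 3: Compute Lagrangian.
L = 158.735 + 3*39.78 = 278.075


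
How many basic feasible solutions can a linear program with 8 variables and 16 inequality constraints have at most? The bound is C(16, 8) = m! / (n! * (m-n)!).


Each vertex corresponds to some choice of n active constraints out of m, so the number of vertices is at most C(m, n) = m! / (n!(m-n)!).
m = 16, n = 8
Numerator: 16 * 15 * 14 * 13 * 12 * 11 * 10 * 9
Denominator: 8! = 40320
C(16, 8) = 12870


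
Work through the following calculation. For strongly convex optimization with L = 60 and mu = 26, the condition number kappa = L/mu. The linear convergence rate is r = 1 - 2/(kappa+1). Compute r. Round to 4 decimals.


Step 1: Compute the condition number.
kappa = L/mu = 60/26 = 2.3077
Step 2: Compute the convergence rate.
r = 1 - 2/(kappa + 1) = 1 - 2*mu/(L + mu) = (L - mu)/(L + mu) = 34/86 = 0.3953


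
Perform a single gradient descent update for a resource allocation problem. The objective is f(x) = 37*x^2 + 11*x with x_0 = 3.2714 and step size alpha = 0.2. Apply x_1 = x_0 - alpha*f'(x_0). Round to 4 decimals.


We compute the gradient at x_0 and apply the update.
f'(x) = 74*x + 11
f'(3.2714) = 74*3.2714 + 11 = 253.0836
x_1 = 3.2714 - 0.2*253.0836 = -47.3453


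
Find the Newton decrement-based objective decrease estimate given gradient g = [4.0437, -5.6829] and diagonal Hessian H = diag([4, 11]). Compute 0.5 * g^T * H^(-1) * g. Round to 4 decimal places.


Step 1: H is diagonal, so H^(-1) * g = [1.0109, -0.5166].
Step 2: g^T H^(-1) g = sum_i g_i^2 / H_ii
  = (4.0437)^2/4 + (-5.6829)^2/11
  = 4.0879 + 2.9359 = 7.0238
Step 3: Objective decrease = 0.5 * g^T H^(-1) g = 3.5119


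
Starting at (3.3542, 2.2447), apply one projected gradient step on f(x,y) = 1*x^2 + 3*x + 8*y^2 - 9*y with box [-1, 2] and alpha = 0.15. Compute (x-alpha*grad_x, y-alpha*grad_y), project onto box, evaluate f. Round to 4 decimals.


Step 1: Compute gradient at (3.3542, 2.2447).
grad_x = 2*1*3.3542 + 3 = 9.7084
grad_y = 2*8*2.2447 - 9 = 26.9152
Step 2: Gradient step.
x_raw = 3.3542 - 0.15*9.7084 = 1.8979
y_raw = 2.2447 - 0.15*26.9152 = -1.7926
Step 3: Project onto [-1, 2].
x_proj = clip(1.8979) = 1.8979
y_proj = clip(-1.7926) = -1.0
Step 4: Evaluate f.
f(1.8979, -1.0) = 26.296


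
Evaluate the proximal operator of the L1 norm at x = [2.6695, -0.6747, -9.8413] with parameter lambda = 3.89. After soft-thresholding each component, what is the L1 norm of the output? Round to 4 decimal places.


Soft-thresholding with lambda = 3.89:
prox(2.6695) = sign(2.6695)*max(|2.6695| - 3.89, 0) = 0.0
prox(-0.6747) = sign(-0.6747)*max(|-0.6747| - 3.89, 0) = 0.0
prox(-9.8413) = sign(-9.8413)*max(|-9.8413| - 3.89, 0) = -5.9513
prox(x) = [0.0, 0.0, -5.9513]
||prox(x)||_1 = 0.0 + 0.0 + 5.9513 = 5.9513


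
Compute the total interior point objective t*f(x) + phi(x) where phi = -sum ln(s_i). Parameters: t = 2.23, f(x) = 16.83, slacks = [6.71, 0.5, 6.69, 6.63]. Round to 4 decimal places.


Step 1: Compute log-barrier.
ln values: [1.9036, -0.6931, 1.9006, 1.8916]
phi = -(1.9036 - 0.6931 + 1.9006 + 1.8916) = -5.0027
Step 2: Compute augmented objective.
t*f(x) = 2.23*16.83 = 37.5309
Total = 37.5309 - 5.0027 = 32.5282


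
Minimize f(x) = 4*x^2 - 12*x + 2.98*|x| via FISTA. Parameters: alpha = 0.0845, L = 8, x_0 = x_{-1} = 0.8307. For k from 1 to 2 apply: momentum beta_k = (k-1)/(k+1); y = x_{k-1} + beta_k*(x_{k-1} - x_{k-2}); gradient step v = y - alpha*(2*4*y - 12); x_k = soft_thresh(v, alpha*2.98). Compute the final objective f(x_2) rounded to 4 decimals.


FISTA on f(x) = 4*x^2 - 12*x + 2.98*|x|
L = 8, alpha = 0.0845
Iteration 1: beta = 0.0, y = 0.8307 + 0.0*(0.8307 - 0.8307) = 0.8307
  grad(y) = -5.3544, v = y - alpha*grad = 1.2831
  prox(v) = soft_thresh(1.2831, 0.2518) = 1.0313
Iteration 2: beta = 0.3333, y = 1.0313 + 0.3333*(1.0313 - 0.8307) = 1.0982
  grad(y) = -3.2143, v = y - alpha*grad = 1.3698
  prox(v) = soft_thresh(1.3698, 0.2518) = 1.118
f(x_2) = 4*1.118^2 - 12*1.118 + 2.98*|1.118| = -5.0847


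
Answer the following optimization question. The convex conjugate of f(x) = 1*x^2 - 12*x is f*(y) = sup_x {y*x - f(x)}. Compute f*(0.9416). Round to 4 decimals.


f*(y) = sup_x {y*x - a*x^2 - b*x} = sup_x {(y-b)*x - a*x^2}
FOC: (y - b) - 2a*x = 0 => x* = (y - b)/(2a)
x* = (0.9416 + 12)/(2*1) = 6.4708
f*(0.9416) = (y-b)^2/(4a) = (0.9416 + 12)^2/(4*1)
= 167.485/4 = 41.8713


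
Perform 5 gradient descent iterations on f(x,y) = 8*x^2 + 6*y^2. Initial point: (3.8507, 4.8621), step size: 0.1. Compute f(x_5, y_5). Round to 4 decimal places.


Gradient descent on f(x,y) = 8*x^2 + 6*y^2.
Starting point: (3.8507, 4.8621), alpha = 0.1
Step 1: grad_x = 2*8*3.8507 = 61.6112, grad_y = 2*6*4.8621 = 58.3452
  x_1 = 3.8507 - 0.1*61.6112 = -2.3104
  y_1 = 4.8621 - 0.1*58.3452 = -0.9724
Step 2: grad_x = 2*8*-2.3104 = -36.9667, grad_y = 2*6*-0.9724 = -11.669
  x_2 = -2.3104 - 0.1*-36.9667 = 1.3863
  y_2 = -0.9724 - 0.1*-11.669 = 0.1945
Step 3: grad_x = 2*8*1.3863 = 22.18, grad_y = 2*6*0.1945 = 2.3338
  x_3 = 1.3863 - 0.1*22.18 = -0.8318
  y_3 = 0.1945 - 0.1*2.3338 = -0.0389
Step 4: grad_x = 2*8*-0.8318 = -13.308, grad_y = 2*6*-0.0389 = -0.4668
  x_4 = -0.8318 - 0.1*-13.308 = 0.4991
  y_4 = -0.0389 - 0.1*-0.4668 = 0.0078
Step 5: grad_x = 2*8*0.4991 = 7.9848, grad_y = 2*6*0.0078 = 0.0934
  x_5 = 0.4991 - 0.1*7.9848 = -0.2994
  y_5 = 0.0078 - 0.1*0.0934 = -0.0016
f(-0.2994, -0.0016) = 8*(-0.2994)^2 + 6*(-0.0016)^2 = 0.7173


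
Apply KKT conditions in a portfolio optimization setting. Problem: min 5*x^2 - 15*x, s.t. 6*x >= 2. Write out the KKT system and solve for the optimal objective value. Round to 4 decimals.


Step 1: Try lambda = 0 (constraint inactive).
Stationarity: 2*5*x - 15 = 0
x* = 15/(2*5) = 1.5
Check constraint: 6*1.5 = 9.0 >= 2 -- satisfied.
Step 2: Compute optimal value.
f(x*) = 5*1.5^2 - 15*1.5 = -11.25
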